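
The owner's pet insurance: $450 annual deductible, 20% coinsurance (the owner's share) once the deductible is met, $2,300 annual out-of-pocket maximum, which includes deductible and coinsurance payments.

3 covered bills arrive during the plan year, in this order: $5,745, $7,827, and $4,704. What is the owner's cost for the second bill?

Claim 1 ($5,745): deductible takes $450, $5,295 remains; 20% of $5,295 = $1,059. Owner owes $1,509 (running OOP $1,509).
Claim 2 ($7,827): 20% coinsurance on $7,827 = $1,565.40. Adding that to $1,509 gives $3,074.40, past the $2,300 cap; owner pays only $2,300 − $1,509 = $791.

$791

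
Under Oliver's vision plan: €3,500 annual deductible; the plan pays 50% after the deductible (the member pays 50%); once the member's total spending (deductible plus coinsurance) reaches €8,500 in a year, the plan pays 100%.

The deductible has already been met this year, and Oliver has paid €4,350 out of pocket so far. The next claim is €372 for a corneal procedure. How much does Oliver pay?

The deductible is already satisfied, so the full bill goes to coinsurance.
Coinsurance: €372 × 50% = €186.
Year-to-date out-of-pocket becomes €4,350 + €186 = €4,536, still under the €8,500 maximum, so no cap applies.

€186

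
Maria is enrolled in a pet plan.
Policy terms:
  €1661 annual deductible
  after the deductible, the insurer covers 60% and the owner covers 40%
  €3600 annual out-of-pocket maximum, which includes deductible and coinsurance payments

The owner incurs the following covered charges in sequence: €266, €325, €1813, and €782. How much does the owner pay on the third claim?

Claim 1 (€266): all of it applies to the deductible. Owner pays €266; OOP now €266.
Claim 2 (€325): all of it applies to the deductible. Owner pays €325; OOP now €591.
Claim 3 (€1813): deductible takes €1070, €743 remains; coinsurance €743 × 40% = €297.20. Owner owes €1367.20 (running OOP €1958.20).

€1367.20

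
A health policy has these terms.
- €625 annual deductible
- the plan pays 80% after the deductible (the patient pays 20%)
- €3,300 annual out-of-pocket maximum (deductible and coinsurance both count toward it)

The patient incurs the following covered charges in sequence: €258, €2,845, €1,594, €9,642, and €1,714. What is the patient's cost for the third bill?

Claim 1 (€258): fully absorbed by the deductible. Patient pays €258; OOP now €258.
Claim 2 (€2,845): €367 to deductible, leaving €2,478; 20% of €2,478 = €495.60. Patient pays €862.60; OOP now €1,120.60.
Claim 3 (€1,594): deductible already satisfied, so patient's share is 20% × €1,594 = €318.80. Cost to patient: €318.80. OOP to date €1,439.40.

€318.80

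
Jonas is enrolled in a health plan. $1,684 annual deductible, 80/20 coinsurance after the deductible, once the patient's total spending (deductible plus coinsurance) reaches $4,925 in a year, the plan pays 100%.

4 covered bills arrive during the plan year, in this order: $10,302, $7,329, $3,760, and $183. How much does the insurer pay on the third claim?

$3,708.40

Bill 1, $10,302: deductible takes $1,684, $8,618 remains; 20% of $8,618 = $1,723.60. Patient owes $3,407.60 (running OOP $3,407.60). Insurer: $10,302 − $3,407.60 = $6,894.40.
Bill 2, $7,329: 20% coinsurance on $7,329 = $1,465.80. Cost to patient: $1,465.80. OOP to date $4,873.40. Plan pays $7,329 − $1,465.80 = $5,863.20.
Bill 3, $3,760: 20% coinsurance on $3,760 = $752. OOP would hit $5,625.40 > $4,925, so the cap limits the patient to $4,925 − $4,873.40 = $51.60. Insurer: $3,760 − $51.60 = $3,708.40.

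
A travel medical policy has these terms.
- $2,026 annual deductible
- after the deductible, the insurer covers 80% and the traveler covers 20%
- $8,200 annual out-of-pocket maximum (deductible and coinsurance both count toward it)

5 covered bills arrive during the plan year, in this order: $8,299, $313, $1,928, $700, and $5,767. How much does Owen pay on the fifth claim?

#1 ($8,299): deductible takes $2,026, $6,273 remains; 20% of $6,273 = $1,254.60. Cost to traveler: $3,280.60. OOP to date $3,280.60.
#2 ($313): 20% coinsurance on $313 = $62.60. Cost to traveler: $62.60. OOP to date $3,343.20.
#3 ($1,928): 20% coinsurance on $1,928 = $385.60. Traveler owes $385.60 (running OOP $3,728.80).
#4 ($700): deductible met; 20% of $700 = $140. Traveler owes $140 (running OOP $3,868.80).
#5 ($5,767): deductible met; 20% of $5,767 = $1,153.40. Traveler pays $1,153.40; OOP now $5,022.20.

$1,153.40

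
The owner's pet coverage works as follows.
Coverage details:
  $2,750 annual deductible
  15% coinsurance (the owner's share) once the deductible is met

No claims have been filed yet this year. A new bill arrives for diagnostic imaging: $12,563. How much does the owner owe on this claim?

$4,221.95

Deductible not yet touched, so the first $2,750 of the bill goes to the deductible.
After the $2,750 deductible portion, $12,563 − $2,750 = $9,813 is subject to coinsurance.
Coinsurance: $9,813 × 15% = $1,471.95.
That puts the owner's cost at $2,750 + $1,471.95 = $4,221.95.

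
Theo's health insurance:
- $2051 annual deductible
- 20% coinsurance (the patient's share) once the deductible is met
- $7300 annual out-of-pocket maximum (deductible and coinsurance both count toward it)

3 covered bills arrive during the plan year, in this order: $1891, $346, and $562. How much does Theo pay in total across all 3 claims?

$2200.60

Claim 1 — $1891: all of it applies to the deductible. Patient pays $1891; OOP now $1891.
Claim 2 — $346: deductible takes $160, $186 remains; patient's 20% is $37.20. Patient pays $197.20; OOP now $2088.20.
Claim 3 — $562: deductible already satisfied, so patient's share is 20% × $562 = $112.40. Patient owes $112.40 (running OOP $2200.60).
Summing the patient's payments: $1891 + $197.20 + $112.40 = $2200.60.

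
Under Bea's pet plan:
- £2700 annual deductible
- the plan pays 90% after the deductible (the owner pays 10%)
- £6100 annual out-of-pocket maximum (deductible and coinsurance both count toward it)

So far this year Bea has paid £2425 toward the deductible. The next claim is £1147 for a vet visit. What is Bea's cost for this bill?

£2425 of the £2700 deductible is already met, leaving £275.
After the £275 deductible portion, £1147 − £275 = £872 is subject to coinsurance.
Coinsurance: £872 × 10% = £87.20.
That puts the owner's cost at £275 + £87.20 = £362.20 before any cap.
Year-to-date out-of-pocket becomes £2425 + £362.20 = £2787.20, still under the £6100 maximum, so no cap applies.

£362.20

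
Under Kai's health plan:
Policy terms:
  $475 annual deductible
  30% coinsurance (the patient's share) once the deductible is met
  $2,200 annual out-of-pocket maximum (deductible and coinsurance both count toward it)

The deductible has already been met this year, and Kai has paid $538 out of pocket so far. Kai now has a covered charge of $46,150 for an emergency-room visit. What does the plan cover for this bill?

$44,488

With the deductible met, the entire $46,150 is subject to coinsurance.
30% of $46,150 = $13,845 falls to the patient.
That would bring total out-of-pocket to $14,383, past the $2,200 cap. The patient is capped at $2,200 − $538 = $1,662 on this claim.
Insurer pays the balance: $46,150 − $1,662 = $44,488.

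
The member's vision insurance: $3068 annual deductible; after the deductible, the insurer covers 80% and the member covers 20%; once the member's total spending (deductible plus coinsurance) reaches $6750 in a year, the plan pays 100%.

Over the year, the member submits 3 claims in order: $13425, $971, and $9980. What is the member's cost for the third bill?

Claim 1 ($13425): $3068 to deductible, leaving $10357; member's 20% is $2071.40. Member owes $5139.40 (running OOP $5139.40).
Claim 2 ($971): 20% coinsurance on $971 = $194.20. Member pays $194.20; OOP now $5333.60.
Claim 3 ($9980): 20% coinsurance on $9980 = $1996. Adding that to $5333.60 gives $7329.60, past the $6750 cap; member pays only $6750 − $5333.60 = $1416.40.

$1416.40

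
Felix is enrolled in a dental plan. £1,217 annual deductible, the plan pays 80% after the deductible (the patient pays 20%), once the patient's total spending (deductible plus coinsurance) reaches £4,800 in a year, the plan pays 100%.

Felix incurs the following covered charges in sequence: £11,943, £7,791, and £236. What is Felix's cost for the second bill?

#1 (£11,943): deductible takes £1,217, £10,726 remains; 20% of £10,726 = £2,145.20. Patient owes £3,362.20 (running OOP £3,362.20).
#2 (£7,791): deductible met; 20% of £7,791 = £1,558.20. That would push OOP to £4,920.40, over the £4,800 cap, so patient pays £4,800 − £3,362.20 = £1,437.80.

£1,437.80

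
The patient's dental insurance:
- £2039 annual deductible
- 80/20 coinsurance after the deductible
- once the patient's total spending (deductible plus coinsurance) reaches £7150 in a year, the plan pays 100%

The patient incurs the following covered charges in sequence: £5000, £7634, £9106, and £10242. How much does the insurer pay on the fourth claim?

Claim 1 (£5000): deductible takes £2039, £2961 remains; patient's 20% is £592.20. Patient owes £2631.20 (running OOP £2631.20). Plan pays £5000 − £2631.20 = £2368.80.
Claim 2 (£7634): deductible already satisfied, so patient's share is 20% × £7634 = £1526.80. Patient owes £1526.80 (running OOP £4158). Insurer: £7634 − £1526.80 = £6107.20.
Claim 3 (£9106): deductible met; 20% of £9106 = £1821.20. Patient pays £1821.20; OOP now £5979.20. Insurer: £9106 − £1821.20 = £7284.80.
Claim 4 (£10242): deductible met; 20% of £10242 = £2048.40. OOP would hit £8027.60 > £7150, so the cap limits the patient to £7150 − £5979.20 = £1170.80. Insurer: £10242 − £1170.80 = £9071.20.

£9071.20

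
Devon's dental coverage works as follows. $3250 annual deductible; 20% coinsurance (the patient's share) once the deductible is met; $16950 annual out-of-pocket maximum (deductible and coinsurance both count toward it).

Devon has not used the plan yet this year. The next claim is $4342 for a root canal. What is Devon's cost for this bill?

The full $3250 deductible is still open; $3250 of this bill applies to it.
The remaining $1092 (= $4342 − $3250) moves to coinsurance.
Patient's 20% share of $1092 is $218.40.
Patient responsibility before any cap: $3250 + $218.40 = $3468.40.
Total out-of-pocket so far would be $0 + $3468.40 = $3468.40, below the $16950 cap — no reduction.

$3468.40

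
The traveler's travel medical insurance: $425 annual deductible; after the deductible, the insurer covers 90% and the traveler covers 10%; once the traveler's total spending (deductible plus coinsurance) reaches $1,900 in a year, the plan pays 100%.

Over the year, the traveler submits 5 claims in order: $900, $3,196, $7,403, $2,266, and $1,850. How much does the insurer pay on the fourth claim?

Claim 1 — $900: deductible takes $425, $475 remains; traveler's 10% is $47.50. Traveler owes $472.50 (running OOP $472.50). Insurer: $900 − $472.50 = $427.50.
Claim 2 — $3,196: 10% coinsurance on $3,196 = $319.60. Traveler pays $319.60; OOP now $792.10. Plan pays $3,196 − $319.60 = $2,876.40.
Claim 3 — $7,403: deductible met; 10% of $7,403 = $740.30. Traveler owes $740.30 (running OOP $1,532.40). Plan pays $7,403 − $740.30 = $6,662.70.
Claim 4 — $2,266: deductible already satisfied, so traveler's share is 10% × $2,266 = $226.60. Traveler pays $226.60; OOP now $1,759. Plan pays $2,266 − $226.60 = $2,039.40.

$2,039.40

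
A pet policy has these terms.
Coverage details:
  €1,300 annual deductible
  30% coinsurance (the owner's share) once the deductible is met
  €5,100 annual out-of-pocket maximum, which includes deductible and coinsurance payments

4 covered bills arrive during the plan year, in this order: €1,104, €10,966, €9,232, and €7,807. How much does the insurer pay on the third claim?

€8,663

Claim 1 — €1,104: all of it applies to the deductible. Cost to owner: €1,104. OOP to date €1,104. Insurer: €1,104 − €1,104 = €0.
Claim 2 — €10,966: €196 to deductible, leaving €10,770; coinsurance €10,770 × 30% = €3,231. Cost to owner: €3,427. OOP to date €4,531. Insurer: €10,966 − €3,427 = €7,539.
Claim 3 — €9,232: deductible met; 30% of €9,232 = €2,769.60. Adding that to €4,531 gives €7,300.60, past the €5,100 cap; owner pays only €5,100 − €4,531 = €569. Insurer: €9,232 − €569 = €8,663.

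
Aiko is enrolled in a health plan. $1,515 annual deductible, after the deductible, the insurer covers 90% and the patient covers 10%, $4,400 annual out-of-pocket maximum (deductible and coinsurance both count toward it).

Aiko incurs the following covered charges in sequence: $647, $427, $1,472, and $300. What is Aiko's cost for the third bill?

$544.10

Bill 1, $647: entire amount goes to the deductible. Cost to patient: $647. OOP to date $647.
Bill 2, $427: all of it applies to the deductible. Patient owes $427 (running OOP $1,074).
Bill 3, $1,472: $441 finishes the deductible; $1,031 goes to coinsurance; 10% of $1,031 = $103.10. Patient pays $544.10; OOP now $1,618.10.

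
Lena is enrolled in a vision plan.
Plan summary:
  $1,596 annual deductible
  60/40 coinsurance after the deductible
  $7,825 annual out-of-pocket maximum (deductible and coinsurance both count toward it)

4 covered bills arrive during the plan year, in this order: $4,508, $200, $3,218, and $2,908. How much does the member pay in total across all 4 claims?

#1 ($4,508): $1,596 finishes the deductible; $2,912 goes to coinsurance; 40% of $2,912 = $1,164.80. Cost to member: $2,760.80. OOP to date $2,760.80.
#2 ($200): deductible met; 40% of $200 = $80. Cost to member: $80. OOP to date $2,840.80.
#3 ($3,218): 40% coinsurance on $3,218 = $1,287.20. Member pays $1,287.20; OOP now $4,128.
#4 ($2,908): deductible already satisfied, so member's share is 40% × $2,908 = $1,163.20. Member pays $1,163.20; OOP now $5,291.20.
Summing the member's payments: $2,760.80 + $80 + $1,287.20 + $1,163.20 = $5,291.20.

$5,291.20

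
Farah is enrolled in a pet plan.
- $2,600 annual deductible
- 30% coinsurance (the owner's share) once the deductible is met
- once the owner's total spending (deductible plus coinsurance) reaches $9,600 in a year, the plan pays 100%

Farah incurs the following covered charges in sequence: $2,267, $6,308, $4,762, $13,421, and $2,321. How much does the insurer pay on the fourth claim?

Bill 1, $2,267: entire amount goes to the deductible. Cost to owner: $2,267. OOP to date $2,267. Plan pays $2,267 − $2,267 = $0.
Bill 2, $6,308: deductible takes $333, $5,975 remains; 30% of $5,975 = $1,792.50. Owner pays $2,125.50; OOP now $4,392.50. Plan pays $6,308 − $2,125.50 = $4,182.50.
Bill 3, $4,762: deductible already satisfied, so owner's share is 30% × $4,762 = $1,428.60. Cost to owner: $1,428.60. OOP to date $5,821.10. Plan pays $4,762 − $1,428.60 = $3,333.40.
Bill 4, $13,421: deductible met; 30% of $13,421 = $4,026.30. That would push OOP to $9,847.40, over the $9,600 cap, so owner pays $9,600 − $5,821.10 = $3,778.90. Insurer: $13,421 − $3,778.90 = $9,642.10.

$9,642.10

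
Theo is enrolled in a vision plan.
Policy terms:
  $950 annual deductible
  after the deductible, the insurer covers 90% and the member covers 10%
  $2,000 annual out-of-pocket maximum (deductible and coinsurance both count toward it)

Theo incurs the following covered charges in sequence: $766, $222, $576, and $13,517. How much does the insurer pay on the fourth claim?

Claim 1 ($766): fully absorbed by the deductible. Member pays $766; OOP now $766. Insurer: $766 − $766 = $0.
Claim 2 ($222): $184 finishes the deductible; $38 goes to coinsurance; 10% of $38 = $3.80. Member owes $187.80 (running OOP $953.80). Plan pays $222 − $187.80 = $34.20.
Claim 3 ($576): 10% coinsurance on $576 = $57.60. Cost to member: $57.60. OOP to date $1,011.40. Insurer: $576 − $57.60 = $518.40.
Claim 4 ($13,517): deductible already satisfied, so member's share is 10% × $13,517 = $1,351.70. OOP would hit $2,363.10 > $2,000, so the cap limits the member to $2,000 − $1,011.40 = $988.60. Insurer: $13,517 − $988.60 = $12,528.40.

$12,528.40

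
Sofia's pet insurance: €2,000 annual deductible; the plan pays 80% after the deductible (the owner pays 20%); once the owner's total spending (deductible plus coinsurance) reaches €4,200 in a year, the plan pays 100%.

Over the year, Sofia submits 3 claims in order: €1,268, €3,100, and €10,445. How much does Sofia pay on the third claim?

€1,726.40

Claim 1 (€1,268): fully absorbed by the deductible. Owner owes €1,268 (running OOP €1,268).
Claim 2 (€3,100): €732 finishes the deductible; €2,368 goes to coinsurance; 20% of €2,368 = €473.60. Owner owes €1,205.60 (running OOP €2,473.60).
Claim 3 (€10,445): 20% coinsurance on €10,445 = €2,089. Adding that to €2,473.60 gives €4,562.60, past the €4,200 cap; owner pays only €4,200 − €2,473.60 = €1,726.40.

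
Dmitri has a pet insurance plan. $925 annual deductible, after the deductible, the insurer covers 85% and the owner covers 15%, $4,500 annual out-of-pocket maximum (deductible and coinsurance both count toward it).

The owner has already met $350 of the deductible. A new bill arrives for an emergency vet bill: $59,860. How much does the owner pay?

Deductible still to meet: $925 − $350 = $575.
That leaves $59,860 − $575 = $59,285 for coinsurance.
Coinsurance: $59,285 × 15% = $8,892.75.
That puts the owner's cost at $575 + $8,892.75 = $9,467.75 before any cap.
Year-to-date out-of-pocket would reach $350 + $9,467.75 = $9,817.75, above the $4,500 maximum, so the owner pays only $4,500 − $350 = $4,150.

$4,150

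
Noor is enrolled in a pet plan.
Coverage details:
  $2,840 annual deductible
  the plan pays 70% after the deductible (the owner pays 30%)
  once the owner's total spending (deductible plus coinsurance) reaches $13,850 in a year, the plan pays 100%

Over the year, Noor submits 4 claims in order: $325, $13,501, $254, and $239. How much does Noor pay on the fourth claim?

$71.70

Claim 1 ($325): all of it applies to the deductible. Owner pays $325; OOP now $325.
Claim 2 ($13,501): $2,515 to deductible, leaving $10,986; coinsurance $10,986 × 30% = $3,295.80. Owner owes $5,810.80 (running OOP $6,135.80).
Claim 3 ($254): deductible met; 30% of $254 = $76.20. Owner owes $76.20 (running OOP $6,212).
Claim 4 ($239): 30% coinsurance on $239 = $71.70. Cost to owner: $71.70. OOP to date $6,283.70.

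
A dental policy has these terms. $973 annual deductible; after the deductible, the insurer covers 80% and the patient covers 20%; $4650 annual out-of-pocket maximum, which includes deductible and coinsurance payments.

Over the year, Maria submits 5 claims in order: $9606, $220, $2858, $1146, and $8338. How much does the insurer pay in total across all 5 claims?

$17518

Claim 1 — $9606: $973 finishes the deductible; $8633 goes to coinsurance; 20% of $8633 = $1726.60. Patient pays $2699.60; OOP now $2699.60. Plan pays $9606 − $2699.60 = $6906.40.
Claim 2 — $220: deductible met; 20% of $220 = $44. Patient pays $44; OOP now $2743.60. Insurer: $220 − $44 = $176.
Claim 3 — $2858: deductible already satisfied, so patient's share is 20% × $2858 = $571.60. Patient owes $571.60 (running OOP $3315.20). Insurer: $2858 − $571.60 = $2286.40.
Claim 4 — $1146: deductible met; 20% of $1146 = $229.20. Patient pays $229.20; OOP now $3544.40. Insurer: $1146 − $229.20 = $916.80.
Claim 5 — $8338: 20% coinsurance on $8338 = $1667.60. That would push OOP to $5212, over the $4650 cap, so patient pays $4650 − $3544.40 = $1105.60. Plan pays $8338 − $1105.60 = $7232.40.
Insurer total = bills − patient's total = $22168 − $4650 = $17518.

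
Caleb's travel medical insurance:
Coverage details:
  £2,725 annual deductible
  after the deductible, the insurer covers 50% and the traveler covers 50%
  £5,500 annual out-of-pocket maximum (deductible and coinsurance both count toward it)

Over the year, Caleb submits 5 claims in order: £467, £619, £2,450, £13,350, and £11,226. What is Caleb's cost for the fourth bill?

£2,369.50

Claim 1 — £467: all of it applies to the deductible. Cost to traveler: £467. OOP to date £467.
Claim 2 — £619: fully absorbed by the deductible. Traveler owes £619 (running OOP £1,086).
Claim 3 — £2,450: £1,639 finishes the deductible; £811 goes to coinsurance; 50% of £811 = £405.50. Traveler owes £2,044.50 (running OOP £3,130.50).
Claim 4 — £13,350: 50% coinsurance on £13,350 = £6,675. OOP would hit £9,805.50 > £5,500, so the cap limits the traveler to £5,500 − £3,130.50 = £2,369.50.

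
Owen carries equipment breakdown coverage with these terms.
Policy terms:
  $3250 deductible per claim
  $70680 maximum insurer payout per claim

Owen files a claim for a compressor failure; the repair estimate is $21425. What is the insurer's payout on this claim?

$18175

Subtract the deductible: $21425 − $3250 = $18175.
That's under the $70680 cap, so the insurer reimburses the full $18175.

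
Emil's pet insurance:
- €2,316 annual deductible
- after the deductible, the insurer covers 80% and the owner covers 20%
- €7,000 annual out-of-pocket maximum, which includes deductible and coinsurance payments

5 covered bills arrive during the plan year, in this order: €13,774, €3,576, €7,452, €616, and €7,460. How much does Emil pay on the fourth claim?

€123.20

#1 (€13,774): deductible takes €2,316, €11,458 remains; 20% of €11,458 = €2,291.60. Owner pays €4,607.60; OOP now €4,607.60.
#2 (€3,576): deductible met; 20% of €3,576 = €715.20. Owner pays €715.20; OOP now €5,322.80.
#3 (€7,452): 20% coinsurance on €7,452 = €1,490.40. Owner pays €1,490.40; OOP now €6,813.20.
#4 (€616): deductible met; 20% of €616 = €123.20. Cost to owner: €123.20. OOP to date €6,936.40.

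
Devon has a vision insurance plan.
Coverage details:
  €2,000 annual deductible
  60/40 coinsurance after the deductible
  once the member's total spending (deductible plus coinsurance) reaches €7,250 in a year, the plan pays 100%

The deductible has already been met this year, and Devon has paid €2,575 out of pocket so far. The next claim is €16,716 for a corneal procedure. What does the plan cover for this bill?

The deductible is already satisfied, so the full bill goes to coinsurance.
40% of €16,716 = €6,686.40 falls to the member.
Adding €6,686.40 to the €2,575 already spent would give €9,261.40, which exceeds the €7,250 cap; the member pays just €7,250 − €2,575 = €4,675.
Insurer pays the balance: €16,716 − €4,675 = €12,041.

€12,041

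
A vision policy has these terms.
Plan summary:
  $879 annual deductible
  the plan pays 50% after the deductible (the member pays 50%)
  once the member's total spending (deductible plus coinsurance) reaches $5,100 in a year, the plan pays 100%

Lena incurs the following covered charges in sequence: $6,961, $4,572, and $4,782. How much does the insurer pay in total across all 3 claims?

$11,215

#1 ($6,961): $879 to deductible, leaving $6,082; coinsurance $6,082 × 50% = $3,041. Member owes $3,920 (running OOP $3,920). Insurer: $6,961 − $3,920 = $3,041.
#2 ($4,572): deductible already satisfied, so member's share is 50% × $4,572 = $2,286. That would push OOP to $6,206, over the $5,100 cap, so member pays $5,100 − $3,920 = $1,180. Plan pays $4,572 − $1,180 = $3,392.
#3 ($4,782): 50% coinsurance on $4,782 = $2,391. That would push OOP to $7,491, over the $5,100 cap, so member pays $5,100 − $5,100 = $0. Plan pays $4,782 − $0 = $4,782.
Insurer total = bills − member's total = $16,315 − $5,100 = $11,215.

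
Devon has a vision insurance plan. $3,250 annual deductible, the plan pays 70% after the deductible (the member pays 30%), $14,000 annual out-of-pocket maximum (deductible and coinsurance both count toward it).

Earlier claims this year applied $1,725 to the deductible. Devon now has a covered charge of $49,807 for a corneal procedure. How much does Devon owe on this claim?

Remaining deductible: $3,250 − $1,725 = $1,525.
That leaves $49,807 − $1,525 = $48,282 for coinsurance.
30% of $48,282 = $14,484.60 falls to the member.
So the member owes $1,525 + $14,484.60 = $16,009.60 before any cap.
That would bring total out-of-pocket to $17,734.60, past the $14,000 cap. The member is capped at $14,000 − $1,725 = $12,275 on this claim.

$12,275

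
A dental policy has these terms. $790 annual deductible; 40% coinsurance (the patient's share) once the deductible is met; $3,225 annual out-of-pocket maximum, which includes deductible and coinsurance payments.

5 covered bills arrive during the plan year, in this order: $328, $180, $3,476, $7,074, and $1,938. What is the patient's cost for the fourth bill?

$1,157.40

Claim 1 ($328): entire amount goes to the deductible. Cost to patient: $328. OOP to date $328.
Claim 2 ($180): all of it applies to the deductible. Patient pays $180; OOP now $508.
Claim 3 ($3,476): deductible takes $282, $3,194 remains; 40% of $3,194 = $1,277.60. Cost to patient: $1,559.60. OOP to date $2,067.60.
Claim 4 ($7,074): 40% coinsurance on $7,074 = $2,829.60. Adding that to $2,067.60 gives $4,897.20, past the $3,225 cap; patient pays only $3,225 − $2,067.60 = $1,157.40.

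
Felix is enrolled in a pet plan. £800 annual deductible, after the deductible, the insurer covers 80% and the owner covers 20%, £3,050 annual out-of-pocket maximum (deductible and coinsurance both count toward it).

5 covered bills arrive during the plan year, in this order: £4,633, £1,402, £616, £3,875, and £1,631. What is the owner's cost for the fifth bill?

£304.80

Claim 1 (£4,633): £800 to deductible, leaving £3,833; coinsurance £3,833 × 20% = £766.60. Owner pays £1,566.60; OOP now £1,566.60.
Claim 2 (£1,402): deductible met; 20% of £1,402 = £280.40. Owner pays £280.40; OOP now £1,847.
Claim 3 (£616): 20% coinsurance on £616 = £123.20. Owner pays £123.20; OOP now £1,970.20.
Claim 4 (£3,875): 20% coinsurance on £3,875 = £775. Owner owes £775 (running OOP £2,745.20).
Claim 5 (£1,631): deductible met; 20% of £1,631 = £326.20. OOP would hit £3,071.40 > £3,050, so the cap limits the owner to £3,050 − £2,745.20 = £304.80.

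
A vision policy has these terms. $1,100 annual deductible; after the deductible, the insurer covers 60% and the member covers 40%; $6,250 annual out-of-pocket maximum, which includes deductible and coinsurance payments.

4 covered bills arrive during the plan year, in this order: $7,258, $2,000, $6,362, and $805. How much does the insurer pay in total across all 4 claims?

Claim 1 — $7,258: $1,100 to deductible, leaving $6,158; member's 40% is $2,463.20. Cost to member: $3,563.20. OOP to date $3,563.20. Plan pays $7,258 − $3,563.20 = $3,694.80.
Claim 2 — $2,000: 40% coinsurance on $2,000 = $800. Member pays $800; OOP now $4,363.20. Insurer: $2,000 − $800 = $1,200.
Claim 3 — $6,362: deductible met; 40% of $6,362 = $2,544.80. Adding that to $4,363.20 gives $6,908, past the $6,250 cap; member pays only $6,250 − $4,363.20 = $1,886.80. Plan pays $6,362 − $1,886.80 = $4,475.20.
Claim 4 — $805: 40% coinsurance on $805 = $322. Adding that to $6,250 gives $6,572, past the $6,250 cap; member pays only $6,250 − $6,250 = $0. Insurer: $805 − $0 = $805.
Insurer total = bills − member's total = $16,425 − $6,250 = $10,175.

$10,175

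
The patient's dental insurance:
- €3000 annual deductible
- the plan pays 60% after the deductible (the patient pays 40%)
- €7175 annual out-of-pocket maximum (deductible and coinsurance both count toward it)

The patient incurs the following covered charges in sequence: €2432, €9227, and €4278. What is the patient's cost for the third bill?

Claim 1 — €2432: entire amount goes to the deductible. Patient pays €2432; OOP now €2432.
Claim 2 — €9227: €568 finishes the deductible; €8659 goes to coinsurance; patient's 40% is €3463.60. Patient pays €4031.60; OOP now €6463.60.
Claim 3 — €4278: 40% coinsurance on €4278 = €1711.20. Adding that to €6463.60 gives €8174.80, past the €7175 cap; patient pays only €7175 − €6463.60 = €711.40.

€711.40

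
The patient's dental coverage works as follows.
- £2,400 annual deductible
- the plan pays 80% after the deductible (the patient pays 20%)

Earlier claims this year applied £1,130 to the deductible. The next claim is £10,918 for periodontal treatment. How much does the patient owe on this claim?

£1,130 of the £2,400 deductible is already met, leaving £1,270.
After the £1,270 deductible portion, £10,918 − £1,270 = £9,648 is subject to coinsurance.
Coinsurance: £9,648 × 20% = £1,929.60.
So the patient owes £1,270 + £1,929.60 = £3,199.60.

£3,199.60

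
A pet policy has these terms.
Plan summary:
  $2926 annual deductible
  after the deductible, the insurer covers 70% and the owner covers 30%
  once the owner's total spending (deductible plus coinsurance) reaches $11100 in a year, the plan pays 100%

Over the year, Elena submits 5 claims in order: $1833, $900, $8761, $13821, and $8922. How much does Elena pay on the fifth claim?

$1457.30

Claim 1 ($1833): fully absorbed by the deductible. Cost to owner: $1833. OOP to date $1833.
Claim 2 ($900): fully absorbed by the deductible. Cost to owner: $900. OOP to date $2733.
Claim 3 ($8761): $193 to deductible, leaving $8568; coinsurance $8568 × 30% = $2570.40. Cost to owner: $2763.40. OOP to date $5496.40.
Claim 4 ($13821): deductible met; 30% of $13821 = $4146.30. Owner pays $4146.30; OOP now $9642.70.
Claim 5 ($8922): deductible met; 30% of $8922 = $2676.60. Adding that to $9642.70 gives $12319.30, past the $11100 cap; owner pays only $11100 − $9642.70 = $1457.30.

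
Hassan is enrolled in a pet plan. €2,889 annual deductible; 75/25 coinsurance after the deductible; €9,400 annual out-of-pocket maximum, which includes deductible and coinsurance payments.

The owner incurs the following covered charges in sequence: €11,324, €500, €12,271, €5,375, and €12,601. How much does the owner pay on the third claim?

€3,067.75

Claim 1 — €11,324: €2,889 to deductible, leaving €8,435; 25% of €8,435 = €2,108.75. Owner pays €4,997.75; OOP now €4,997.75.
Claim 2 — €500: 25% coinsurance on €500 = €125. Cost to owner: €125. OOP to date €5,122.75.
Claim 3 — €12,271: deductible already satisfied, so owner's share is 25% × €12,271 = €3,067.75. Owner pays €3,067.75; OOP now €8,190.50.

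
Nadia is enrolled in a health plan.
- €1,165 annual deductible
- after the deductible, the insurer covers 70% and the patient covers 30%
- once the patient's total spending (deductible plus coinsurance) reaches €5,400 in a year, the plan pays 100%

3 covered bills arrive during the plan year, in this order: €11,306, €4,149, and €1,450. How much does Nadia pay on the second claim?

€1,192.70

Claim 1 (€11,306): €1,165 to deductible, leaving €10,141; patient's 30% is €3,042.30. Cost to patient: €4,207.30. OOP to date €4,207.30.
Claim 2 (€4,149): deductible already satisfied, so patient's share is 30% × €4,149 = €1,244.70. Adding that to €4,207.30 gives €5,452, past the €5,400 cap; patient pays only €5,400 − €4,207.30 = €1,192.70.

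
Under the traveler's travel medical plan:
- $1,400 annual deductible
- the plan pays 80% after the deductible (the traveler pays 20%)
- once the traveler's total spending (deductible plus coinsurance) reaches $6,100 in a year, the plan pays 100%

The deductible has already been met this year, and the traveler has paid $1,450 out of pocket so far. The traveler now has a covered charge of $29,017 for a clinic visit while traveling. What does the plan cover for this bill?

$24,367

The deductible is already satisfied, so the full bill goes to coinsurance.
Traveler's 20% share of $29,017 is $5,803.40.
Adding $5,803.40 to the $1,450 already spent would give $7,253.40, which exceeds the $6,100 cap; the traveler pays just $6,100 − $1,450 = $4,650.
The insurer covers the remainder: $29,017 − $4,650 = $24,367.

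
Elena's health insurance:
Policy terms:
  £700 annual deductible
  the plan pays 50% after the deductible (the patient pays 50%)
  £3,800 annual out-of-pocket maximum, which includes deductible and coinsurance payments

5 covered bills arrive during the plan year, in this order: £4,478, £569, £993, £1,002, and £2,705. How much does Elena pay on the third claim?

Claim 1 (£4,478): deductible takes £700, £3,778 remains; 50% of £3,778 = £1,889. Patient pays £2,589; OOP now £2,589.
Claim 2 (£569): deductible met; 50% of £569 = £284.50. Patient pays £284.50; OOP now £2,873.50.
Claim 3 (£993): deductible already satisfied, so patient's share is 50% × £993 = £496.50. Cost to patient: £496.50. OOP to date £3,370.

£496.50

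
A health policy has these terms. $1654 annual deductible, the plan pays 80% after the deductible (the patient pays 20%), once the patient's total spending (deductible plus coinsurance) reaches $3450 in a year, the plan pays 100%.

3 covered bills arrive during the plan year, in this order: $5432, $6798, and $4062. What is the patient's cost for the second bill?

$1040.40

Claim 1 — $5432: $1654 to deductible, leaving $3778; coinsurance $3778 × 20% = $755.60. Cost to patient: $2409.60. OOP to date $2409.60.
Claim 2 — $6798: deductible met; 20% of $6798 = $1359.60. OOP would hit $3769.20 > $3450, so the cap limits the patient to $3450 − $2409.60 = $1040.40.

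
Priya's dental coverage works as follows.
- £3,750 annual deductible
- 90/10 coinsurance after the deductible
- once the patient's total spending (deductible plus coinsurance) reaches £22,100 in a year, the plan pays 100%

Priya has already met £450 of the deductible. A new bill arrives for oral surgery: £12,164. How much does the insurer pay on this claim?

Remaining deductible: £3,750 − £450 = £3,300.
After the £3,300 deductible portion, £12,164 − £3,300 = £8,864 is subject to coinsurance.
Coinsurance: £8,864 × 10% = £886.40.
That puts the patient's cost at £3,300 + £886.40 = £4,186.40 before any cap.
Total out-of-pocket so far would be £450 + £4,186.40 = £4,636.40, below the £22,100 cap — no reduction.
The plan picks up £12,164 − £4,186.40 = £7,977.60.

£7,977.60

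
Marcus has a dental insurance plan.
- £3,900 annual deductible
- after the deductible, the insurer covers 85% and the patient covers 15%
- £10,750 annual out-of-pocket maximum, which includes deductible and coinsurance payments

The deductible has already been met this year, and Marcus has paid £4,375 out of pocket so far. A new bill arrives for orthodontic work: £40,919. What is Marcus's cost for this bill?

£6,137.85

The deductible is already satisfied, so the full bill goes to coinsurance.
Patient's 15% share of £40,919 is £6,137.85.
Year-to-date out-of-pocket becomes £4,375 + £6,137.85 = £10,512.85, still under the £10,750 maximum, so no cap applies.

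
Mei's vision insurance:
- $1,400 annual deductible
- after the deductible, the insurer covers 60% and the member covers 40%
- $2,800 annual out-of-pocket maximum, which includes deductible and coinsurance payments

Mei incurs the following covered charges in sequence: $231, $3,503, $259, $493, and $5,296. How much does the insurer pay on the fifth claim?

$5,130.40

#1 ($231): entire amount goes to the deductible. Member owes $231 (running OOP $231). Plan pays $231 − $231 = $0.
#2 ($3,503): deductible takes $1,169, $2,334 remains; 40% of $2,334 = $933.60. Cost to member: $2,102.60. OOP to date $2,333.60. Plan pays $3,503 − $2,102.60 = $1,400.40.
#3 ($259): deductible already satisfied, so member's share is 40% × $259 = $103.60. Member pays $103.60; OOP now $2,437.20. Insurer: $259 − $103.60 = $155.40.
#4 ($493): deductible already satisfied, so member's share is 40% × $493 = $197.20. Cost to member: $197.20. OOP to date $2,634.40. Plan pays $493 − $197.20 = $295.80.
#5 ($5,296): deductible met; 40% of $5,296 = $2,118.40. That would push OOP to $4,752.80, over the $2,800 cap, so member pays $2,800 − $2,634.40 = $165.60. Insurer: $5,296 − $165.60 = $5,130.40.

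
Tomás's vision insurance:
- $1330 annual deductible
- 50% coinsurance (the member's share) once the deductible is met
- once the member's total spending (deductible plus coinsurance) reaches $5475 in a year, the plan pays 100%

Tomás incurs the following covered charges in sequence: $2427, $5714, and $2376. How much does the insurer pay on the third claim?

Claim 1 ($2427): $1330 to deductible, leaving $1097; coinsurance $1097 × 50% = $548.50. Member pays $1878.50; OOP now $1878.50. Insurer: $2427 − $1878.50 = $548.50.
Claim 2 ($5714): 50% coinsurance on $5714 = $2857. Member owes $2857 (running OOP $4735.50). Plan pays $5714 − $2857 = $2857.
Claim 3 ($2376): 50% coinsurance on $2376 = $1188. OOP would hit $5923.50 > $5475, so the cap limits the member to $5475 − $4735.50 = $739.50. Insurer: $2376 − $739.50 = $1636.50.

$1636.50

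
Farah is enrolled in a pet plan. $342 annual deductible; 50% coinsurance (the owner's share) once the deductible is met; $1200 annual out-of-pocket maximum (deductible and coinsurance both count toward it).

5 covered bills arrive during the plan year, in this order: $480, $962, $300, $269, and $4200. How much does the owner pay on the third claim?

Claim 1 — $480: $342 to deductible, leaving $138; 50% of $138 = $69. Owner owes $411 (running OOP $411).
Claim 2 — $962: 50% coinsurance on $962 = $481. Owner pays $481; OOP now $892.
Claim 3 — $300: 50% coinsurance on $300 = $150. Owner pays $150; OOP now $1042.

$150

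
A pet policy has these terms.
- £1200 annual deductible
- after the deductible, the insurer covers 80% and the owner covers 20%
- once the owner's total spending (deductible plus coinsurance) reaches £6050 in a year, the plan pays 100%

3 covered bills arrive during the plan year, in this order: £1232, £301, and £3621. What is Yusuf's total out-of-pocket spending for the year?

£1990.80

Bill 1, £1232: £1200 to deductible, leaving £32; owner's 20% is £6.40. Owner owes £1206.40 (running OOP £1206.40).
Bill 2, £301: 20% coinsurance on £301 = £60.20. Owner owes £60.20 (running OOP £1266.60).
Bill 3, £3621: deductible met; 20% of £3621 = £724.20. Cost to owner: £724.20. OOP to date £1990.80.
Summing the owner's payments: £1206.40 + £60.20 + £724.20 = £1990.80.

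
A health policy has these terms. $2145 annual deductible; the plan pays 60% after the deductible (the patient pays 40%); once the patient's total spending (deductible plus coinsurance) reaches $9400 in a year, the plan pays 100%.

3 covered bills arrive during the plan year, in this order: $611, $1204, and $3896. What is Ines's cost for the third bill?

$1756.40

#1 ($611): entire amount goes to the deductible. Cost to patient: $611. OOP to date $611.
#2 ($1204): entire amount goes to the deductible. Patient pays $1204; OOP now $1815.
#3 ($3896): $330 to deductible, leaving $3566; 40% of $3566 = $1426.40. Patient owes $1756.40 (running OOP $3571.40).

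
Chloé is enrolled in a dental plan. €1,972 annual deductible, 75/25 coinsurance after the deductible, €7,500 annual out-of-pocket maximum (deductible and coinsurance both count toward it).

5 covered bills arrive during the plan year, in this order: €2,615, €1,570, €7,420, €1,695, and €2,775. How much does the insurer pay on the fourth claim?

€1,271.25

Claim 1 (€2,615): €1,972 finishes the deductible; €643 goes to coinsurance; coinsurance €643 × 25% = €160.75. Patient pays €2,132.75; OOP now €2,132.75. Insurer: €2,615 − €2,132.75 = €482.25.
Claim 2 (€1,570): 25% coinsurance on €1,570 = €392.50. Patient pays €392.50; OOP now €2,525.25. Plan pays €1,570 − €392.50 = €1,177.50.
Claim 3 (€7,420): deductible met; 25% of €7,420 = €1,855. Cost to patient: €1,855. OOP to date €4,380.25. Plan pays €7,420 − €1,855 = €5,565.
Claim 4 (€1,695): deductible met; 25% of €1,695 = €423.75. Patient pays €423.75; OOP now €4,804. Insurer: €1,695 − €423.75 = €1,271.25.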